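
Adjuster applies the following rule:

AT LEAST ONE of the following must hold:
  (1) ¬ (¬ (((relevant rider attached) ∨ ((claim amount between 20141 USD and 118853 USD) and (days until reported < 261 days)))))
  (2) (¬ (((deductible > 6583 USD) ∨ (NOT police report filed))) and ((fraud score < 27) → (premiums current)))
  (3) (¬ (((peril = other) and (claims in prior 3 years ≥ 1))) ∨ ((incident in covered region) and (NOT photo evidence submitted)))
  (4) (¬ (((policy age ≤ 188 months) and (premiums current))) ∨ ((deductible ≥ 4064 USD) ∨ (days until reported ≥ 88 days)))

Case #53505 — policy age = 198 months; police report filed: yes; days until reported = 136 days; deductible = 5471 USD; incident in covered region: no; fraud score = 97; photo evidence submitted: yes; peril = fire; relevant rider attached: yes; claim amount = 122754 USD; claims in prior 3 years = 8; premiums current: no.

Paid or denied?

Paid

Atomic conditions:
  relevant rider attached: yes → true
  claim amount between 20141 USD and 118853 USD: 122754 in [20141, 118853] is false
  days until reported < 261 days: 136 < 261 is true
  deductible > 6583 USD: 5471 > 6583 is false
  NOT police report filed: yes → false
  fraud score < 27: 97 < 27 is false
  premiums current: no → false
  peril = other: fire == other is false
  claims in prior 3 years ≥ 1: 8 ≥ 1 is true
  incident in covered region: no → false
  NOT photo evidence submitted: yes → false
  policy age ≤ 188 months: 198 ≤ 188 is false
  deductible ≥ 4064 USD: 5471 ≥ 4064 is true
  days until reported ≥ 88 days: 136 ≥ 88 is true
Combine:
[1.1.1.2] false AND true = false
[1.1.1] true OR false = true
[1.1] NOT true = false
[1] NOT false = true
[2.1.1] false OR false = false
[2.1] NOT false = true
[2.2] false → false (antecedent false ⇒ implication holds) = true
[2] true AND true = true
[3.1.1] false AND true = false
[3.1] NOT false = true
[3.2] false AND false = false
[3] true OR false = true
[4.1.1] false AND false = false
[4.1] NOT false = true
[4.2] true OR true = true
[4] true OR true = true
[root] true OR true OR true OR true = true
Overall: true → paid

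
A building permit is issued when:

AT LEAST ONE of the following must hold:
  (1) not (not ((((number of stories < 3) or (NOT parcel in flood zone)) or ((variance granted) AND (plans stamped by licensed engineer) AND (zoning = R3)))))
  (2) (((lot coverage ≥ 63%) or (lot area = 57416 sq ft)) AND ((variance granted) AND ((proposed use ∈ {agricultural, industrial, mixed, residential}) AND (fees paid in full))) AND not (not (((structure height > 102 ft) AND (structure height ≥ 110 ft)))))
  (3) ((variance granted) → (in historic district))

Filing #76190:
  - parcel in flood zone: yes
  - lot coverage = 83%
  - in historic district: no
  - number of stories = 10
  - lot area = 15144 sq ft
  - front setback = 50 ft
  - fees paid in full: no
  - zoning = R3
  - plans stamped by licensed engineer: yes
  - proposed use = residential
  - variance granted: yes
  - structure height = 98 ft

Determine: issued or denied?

Issued

Atomic conditions:
  number of stories < 3: 10 < 3 is false
  NOT parcel in flood zone: yes → false
  variance granted: yes → true
  plans stamped by licensed engineer: yes → true
  zoning = R3: R3 == R3 is true
  lot coverage ≥ 63%: 83 ≥ 63 is true
  lot area = 57416 sq ft: 15144 == 57416 is false
  proposed use ∈ {agricultural, industrial, mixed, residential}: residential is in the set → true
  fees paid in full: no → false
  structure height > 102 ft: 98 > 102 is false
  structure height ≥ 110 ft: 98 ≥ 110 is false
  in historic district: no → false
Combine:
[1.1.1.1] false OR false = false
[1.1.1.2] true AND true AND true = true
[1.1.1] false OR true = true
[1.1] NOT true = false
[1] NOT false = true
[2.1] true OR false = true
[2.2.2] true AND false = false
[2.2] true AND false = false
[2.3.1.1] false AND false = false
[2.3.1] NOT false = true
[2.3] NOT true = false
[2] true AND false AND false = false
[3] true → false = false
[root] true OR false OR false = true
Overall: true → issued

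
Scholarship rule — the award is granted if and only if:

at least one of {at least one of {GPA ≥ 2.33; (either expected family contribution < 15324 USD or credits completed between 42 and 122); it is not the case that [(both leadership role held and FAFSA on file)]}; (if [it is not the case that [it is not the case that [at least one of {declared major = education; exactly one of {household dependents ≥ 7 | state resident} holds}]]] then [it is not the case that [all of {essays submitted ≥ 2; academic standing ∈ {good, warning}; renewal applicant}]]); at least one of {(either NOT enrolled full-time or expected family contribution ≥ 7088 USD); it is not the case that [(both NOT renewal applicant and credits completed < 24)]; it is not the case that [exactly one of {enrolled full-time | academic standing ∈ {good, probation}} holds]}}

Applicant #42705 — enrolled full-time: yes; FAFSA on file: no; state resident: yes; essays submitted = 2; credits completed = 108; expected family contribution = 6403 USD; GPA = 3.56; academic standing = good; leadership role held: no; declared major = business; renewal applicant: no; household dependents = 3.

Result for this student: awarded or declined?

Awarded

Atomic conditions:
  GPA ≥ 2.33: 3.56 ≥ 2.33 is true
  expected family contribution < 15324 USD: 6403 < 15324 is true
  credits completed between 42 and 122: 108 in [42, 122] is true
  leadership role held: no → false
  FAFSA on file: no → false
  declared major = education: business == education is false
  household dependents ≥ 7: 3 ≥ 7 is false
  state resident: yes → true
  essays submitted ≥ 2: 2 ≥ 2 is true
  academic standing ∈ {good, warning}: good is in the set → true
  renewal applicant: no → false
  NOT enrolled full-time: yes → false
  expected family contribution ≥ 7088 USD: 6403 ≥ 7088 is false
  NOT renewal applicant: no → true
  credits completed < 24: 108 < 24 is false
  enrolled full-time: yes → true
  academic standing ∈ {good, probation}: good is in the set → true
Combine:
[1.2] true OR true = true
[1.3.1] false AND false = false
[1.3] NOT false = true
[1] true OR true OR true = true
[2.1.1.1.2] exactly-one(false, true) = true
[2.1.1.1] false OR true = true
[2.1.1] NOT true = false
[2.1] NOT false = true
[2.2.1] true AND true AND false = false
[2.2] NOT false = true
[2] true → true = true
[3.1] false OR false = false
[3.2.1] true AND false = false
[3.2] NOT false = true
[3.3.1] exactly-one(true, true) = false
[3.3] NOT false = true
[3] false OR true OR true = true
[root] true OR true OR true = true
Overall: true → awarded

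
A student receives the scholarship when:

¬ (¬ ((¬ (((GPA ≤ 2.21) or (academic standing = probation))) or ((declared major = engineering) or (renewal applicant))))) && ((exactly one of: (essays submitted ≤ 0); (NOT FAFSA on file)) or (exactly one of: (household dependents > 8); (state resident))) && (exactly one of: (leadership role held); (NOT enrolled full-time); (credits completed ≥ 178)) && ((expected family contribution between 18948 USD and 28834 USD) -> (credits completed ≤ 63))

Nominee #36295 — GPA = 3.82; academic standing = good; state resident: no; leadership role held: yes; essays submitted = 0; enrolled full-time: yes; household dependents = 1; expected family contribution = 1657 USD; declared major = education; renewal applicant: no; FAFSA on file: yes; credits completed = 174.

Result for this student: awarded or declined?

Atomic conditions:
  GPA ≤ 2.21: 3.82 ≤ 2.21 is false
  academic standing = probation: good == probation is false
  declared major = engineering: education == engineering is false
  renewal applicant: no → false
  essays submitted ≤ 0: 0 ≤ 0 is true
  NOT FAFSA on file: yes → false
  household dependents > 8: 1 > 8 is false
  state resident: no → false
  leadership role held: yes → true
  NOT enrolled full-time: yes → false
  credits completed ≥ 178: 174 ≥ 178 is false
  expected family contribution between 18948 USD and 28834 USD: 1657 in [18948, 28834] is false
  credits completed ≤ 63: 174 ≤ 63 is false
Combine:
[1.1.1.1.1] false OR false = false
[1.1.1.1] NOT false = true
[1.1.1.2] false OR false = false
[1.1.1] true OR false = true
[1.1] NOT true = false
[1] NOT false = true
[2.1] exactly-one(true, false) = true
[2.2] exactly-one(false, false) = false
[2] true OR false = true
[3] exactly-one(true, false, false) = true
[4] false → false (antecedent false ⇒ implication holds) = true
[root] true AND true AND true AND true = true
Overall: true → awarded

Awarded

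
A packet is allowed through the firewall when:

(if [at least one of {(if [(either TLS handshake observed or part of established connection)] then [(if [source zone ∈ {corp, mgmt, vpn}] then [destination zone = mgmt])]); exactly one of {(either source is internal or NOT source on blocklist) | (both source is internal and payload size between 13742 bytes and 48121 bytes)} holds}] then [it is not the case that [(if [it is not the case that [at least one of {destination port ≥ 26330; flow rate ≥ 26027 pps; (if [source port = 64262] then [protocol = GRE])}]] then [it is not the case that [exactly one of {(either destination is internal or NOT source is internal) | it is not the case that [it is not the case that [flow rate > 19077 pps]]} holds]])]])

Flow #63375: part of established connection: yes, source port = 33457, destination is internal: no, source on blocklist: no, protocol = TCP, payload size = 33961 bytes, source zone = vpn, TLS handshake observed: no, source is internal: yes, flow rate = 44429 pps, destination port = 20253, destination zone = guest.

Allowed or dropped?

Atomic conditions:
  TLS handshake observed: no → false
  part of established connection: yes → true
  source zone ∈ {corp, mgmt, vpn}: vpn is in the set → true
  destination zone = mgmt: guest == mgmt is false
  source is internal: yes → true
  NOT source on blocklist: no → true
  payload size between 13742 bytes and 48121 bytes: 33961 in [13742, 48121] is true
  destination port ≥ 26330: 20253 ≥ 26330 is false
  flow rate ≥ 26027 pps: 44429 ≥ 26027 is true
  source port = 64262: 33457 == 64262 is false
  protocol = GRE: TCP == GRE is false
  destination is internal: no → false
  NOT source is internal: yes → false
  flow rate > 19077 pps: 44429 > 19077 is true
Combine:
[1.1.1] false OR true = true
[1.1.2] true → false = false
[1.1] true → false = false
[1.2.1] true OR true = true
[1.2.2] true AND true = true
[1.2] exactly-one(true, true) = false
[1] false OR false = false
[2.1.1.1.3] false → false (antecedent false ⇒ implication holds) = true
[2.1.1.1] false OR true OR true = true
[2.1.1] NOT true = false
[2.1.2.1.1] false OR false = false
[2.1.2.1.2.1] NOT true = false
[2.1.2.1.2] NOT false = true
[2.1.2.1] exactly-one(false, true) = true
[2.1.2] NOT true = false
[2.1] false → false (antecedent false ⇒ implication holds) = true
[2] NOT true = false
[root] false → false (antecedent false ⇒ implication holds) = true
Overall: true → allowed

Allowed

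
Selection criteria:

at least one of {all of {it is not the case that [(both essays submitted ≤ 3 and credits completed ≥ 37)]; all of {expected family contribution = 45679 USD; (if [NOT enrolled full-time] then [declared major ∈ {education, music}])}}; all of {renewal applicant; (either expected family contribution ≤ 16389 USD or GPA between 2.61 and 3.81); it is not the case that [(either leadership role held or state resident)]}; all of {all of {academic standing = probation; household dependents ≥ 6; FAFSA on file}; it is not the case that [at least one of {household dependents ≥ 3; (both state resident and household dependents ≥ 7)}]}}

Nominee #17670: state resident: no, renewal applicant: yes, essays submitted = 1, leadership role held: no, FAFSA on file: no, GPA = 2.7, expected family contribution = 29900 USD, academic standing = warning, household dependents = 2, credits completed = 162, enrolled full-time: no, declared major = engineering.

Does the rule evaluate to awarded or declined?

Atomic conditions:
  essays submitted ≤ 3: 1 ≤ 3 is true
  credits completed ≥ 37: 162 ≥ 37 is true
  expected family contribution = 45679 USD: 29900 == 45679 is false
  NOT enrolled full-time: no → true
  declared major ∈ {education, music}: engineering is not in the set → false
  renewal applicant: yes → true
  expected family contribution ≤ 16389 USD: 29900 ≤ 16389 is false
  GPA between 2.61 and 3.81: 2.7 in [2.61, 3.81] is true
  leadership role held: no → false
  state resident: no → false
  academic standing = probation: warning == probation is false
  household dependents ≥ 6: 2 ≥ 6 is false
  FAFSA on file: no → false
  household dependents ≥ 3: 2 ≥ 3 is false
  household dependents ≥ 7: 2 ≥ 7 is false
Combine:
[1.1.1] true AND true = true
[1.1] NOT true = false
[1.2.2] true → false = false
[1.2] false AND false = false
[1] false AND false = false
[2.2] false OR true = true
[2.3.1] false OR false = false
[2.3] NOT false = true
[2] true AND true AND true = true
[3.1] false AND false AND false = false
[3.2.1.2] false AND false = false
[3.2.1] false OR false = false
[3.2] NOT false = true
[3] false AND true = false
[root] false OR true OR false = true
Overall: true → awarded

Awarded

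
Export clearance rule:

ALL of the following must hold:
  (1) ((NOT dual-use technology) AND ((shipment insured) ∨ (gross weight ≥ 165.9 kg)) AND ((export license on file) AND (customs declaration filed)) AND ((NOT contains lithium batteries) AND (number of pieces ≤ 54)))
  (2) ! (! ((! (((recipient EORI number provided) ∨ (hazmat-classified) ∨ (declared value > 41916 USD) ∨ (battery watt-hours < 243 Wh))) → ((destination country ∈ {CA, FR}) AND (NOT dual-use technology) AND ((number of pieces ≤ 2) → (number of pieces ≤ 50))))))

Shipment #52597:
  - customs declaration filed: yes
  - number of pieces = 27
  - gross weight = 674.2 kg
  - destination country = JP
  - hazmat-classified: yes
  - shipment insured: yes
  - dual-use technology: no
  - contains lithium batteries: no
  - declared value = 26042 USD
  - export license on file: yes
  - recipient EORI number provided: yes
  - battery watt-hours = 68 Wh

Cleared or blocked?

Atomic conditions:
  NOT dual-use technology: no → true
  shipment insured: yes → true
  gross weight ≥ 165.9 kg: 674.2 ≥ 165.9 is true
  export license on file: yes → true
  customs declaration filed: yes → true
  NOT contains lithium batteries: no → true
  number of pieces ≤ 54: 27 ≤ 54 is true
  recipient EORI number provided: yes → true
  hazmat-classified: yes → true
  declared value > 41916 USD: 26042 > 41916 is false
  battery watt-hours < 243 Wh: 68 < 243 is true
  destination country ∈ {CA, FR}: JP is not in the set → false
  number of pieces ≤ 2: 27 ≤ 2 is false
  number of pieces ≤ 50: 27 ≤ 50 is true
Combine:
[1.2] true OR true = true
[1.3] true AND true = true
[1.4] true AND true = true
[1] true AND true AND true AND true = true
[2.1.1.1.1] true OR true OR false OR true = true
[2.1.1.1] NOT true = false
[2.1.1.2.3] false → true (antecedent false ⇒ implication holds) = true
[2.1.1.2] false AND true AND true = false
[2.1.1] false → false (antecedent false ⇒ implication holds) = true
[2.1] NOT true = false
[2] NOT false = true
[root] true AND true = true
Overall: true → cleared

Cleared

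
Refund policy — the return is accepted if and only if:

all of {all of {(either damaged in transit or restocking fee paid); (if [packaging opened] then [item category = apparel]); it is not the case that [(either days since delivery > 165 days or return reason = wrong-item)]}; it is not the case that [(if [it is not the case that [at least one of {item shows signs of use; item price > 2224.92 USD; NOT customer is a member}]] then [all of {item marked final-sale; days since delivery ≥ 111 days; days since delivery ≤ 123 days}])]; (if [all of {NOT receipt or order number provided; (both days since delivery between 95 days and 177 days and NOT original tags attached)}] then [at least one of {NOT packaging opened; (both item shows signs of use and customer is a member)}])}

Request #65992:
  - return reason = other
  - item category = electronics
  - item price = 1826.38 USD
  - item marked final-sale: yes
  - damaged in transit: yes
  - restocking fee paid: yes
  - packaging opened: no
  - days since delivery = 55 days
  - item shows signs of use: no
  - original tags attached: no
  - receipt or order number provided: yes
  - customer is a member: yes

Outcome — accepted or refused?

Accepted

Atomic conditions:
  damaged in transit: yes → true
  restocking fee paid: yes → true
  packaging opened: no → false
  item category = apparel: electronics == apparel is false
  days since delivery > 165 days: 55 > 165 is false
  return reason = wrong-item: other == wrong-item is false
  item shows signs of use: no → false
  item price > 2224.92 USD: 1826.38 > 2224.92 is false
  NOT customer is a member: yes → false
  item marked final-sale: yes → true
  days since delivery ≥ 111 days: 55 ≥ 111 is false
  days since delivery ≤ 123 days: 55 ≤ 123 is true
  NOT receipt or order number provided: yes → false
  days since delivery between 95 days and 177 days: 55 in [95, 177] is false
  NOT original tags attached: no → true
  NOT packaging opened: no → true
  customer is a member: yes → true
Combine:
[1.1] true OR true = true
[1.2] false → false (antecedent false ⇒ implication holds) = true
[1.3.1] false OR false = false
[1.3] NOT false = true
[1] true AND true AND true = true
[2.1.1.1] false OR false OR false = false
[2.1.1] NOT false = true
[2.1.2] true AND false AND true = false
[2.1] true → false = false
[2] NOT false = true
[3.1.2] false AND true = false
[3.1] false AND false = false
[3.2.2] false AND true = false
[3.2] true OR false = true
[3] false → true (antecedent false ⇒ implication holds) = true
[root] true AND true AND true = true
Overall: true → accepted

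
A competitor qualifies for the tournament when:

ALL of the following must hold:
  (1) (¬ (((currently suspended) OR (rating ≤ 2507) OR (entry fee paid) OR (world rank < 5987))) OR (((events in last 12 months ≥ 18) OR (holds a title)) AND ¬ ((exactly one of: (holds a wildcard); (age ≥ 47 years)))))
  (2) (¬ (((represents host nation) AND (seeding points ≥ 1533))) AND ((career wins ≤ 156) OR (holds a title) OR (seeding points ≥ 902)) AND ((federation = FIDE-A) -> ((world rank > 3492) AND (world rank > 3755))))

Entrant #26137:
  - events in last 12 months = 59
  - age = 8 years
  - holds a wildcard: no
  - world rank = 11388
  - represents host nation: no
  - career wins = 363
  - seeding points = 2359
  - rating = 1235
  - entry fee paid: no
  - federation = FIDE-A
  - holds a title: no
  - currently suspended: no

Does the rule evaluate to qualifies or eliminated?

Qualifies

Atomic conditions:
  currently suspended: no → false
  rating ≤ 2507: 1235 ≤ 2507 is true
  entry fee paid: no → false
  world rank < 5987: 11388 < 5987 is false
  events in last 12 months ≥ 18: 59 ≥ 18 is true
  holds a title: no → false
  holds a wildcard: no → false
  age ≥ 47 years: 8 ≥ 47 is false
  represents host nation: no → false
  seeding points ≥ 1533: 2359 ≥ 1533 is true
  career wins ≤ 156: 363 ≤ 156 is false
  seeding points ≥ 902: 2359 ≥ 902 is true
  federation = FIDE-A: FIDE-A == FIDE-A is true
  world rank > 3492: 11388 > 3492 is true
  world rank > 3755: 11388 > 3755 is true
Combine:
[1.1.1] false OR true OR false OR false = true
[1.1] NOT true = false
[1.2.1] true OR false = true
[1.2.2.1] exactly-one(false, false) = false
[1.2.2] NOT false = true
[1.2] true AND true = true
[1] false OR true = true
[2.1.1] false AND true = false
[2.1] NOT false = true
[2.2] false OR false OR true = true
[2.3.2] true AND true = true
[2.3] true → true = true
[2] true AND true AND true = true
[root] true AND true = true
Overall: true → qualifies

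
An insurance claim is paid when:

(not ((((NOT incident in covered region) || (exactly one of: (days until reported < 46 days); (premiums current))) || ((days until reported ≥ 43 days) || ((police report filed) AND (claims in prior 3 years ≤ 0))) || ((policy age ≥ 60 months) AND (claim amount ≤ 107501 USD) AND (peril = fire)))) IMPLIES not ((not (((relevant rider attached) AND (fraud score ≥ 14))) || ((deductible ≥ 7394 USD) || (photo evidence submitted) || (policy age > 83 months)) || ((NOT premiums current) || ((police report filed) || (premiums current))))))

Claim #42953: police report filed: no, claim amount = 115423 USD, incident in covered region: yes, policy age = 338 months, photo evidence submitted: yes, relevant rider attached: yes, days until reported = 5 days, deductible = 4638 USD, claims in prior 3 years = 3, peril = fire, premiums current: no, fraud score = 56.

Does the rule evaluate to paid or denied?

Paid

Atomic conditions:
  NOT incident in covered region: yes → false
  days until reported < 46 days: 5 < 46 is true
  premiums current: no → false
  days until reported ≥ 43 days: 5 ≥ 43 is false
  police report filed: no → false
  claims in prior 3 years ≤ 0: 3 ≤ 0 is false
  policy age ≥ 60 months: 338 ≥ 60 is true
  claim amount ≤ 107501 USD: 115423 ≤ 107501 is false
  peril = fire: fire == fire is true
  relevant rider attached: yes → true
  fraud score ≥ 14: 56 ≥ 14 is true
  deductible ≥ 7394 USD: 4638 ≥ 7394 is false
  photo evidence submitted: yes → true
  policy age > 83 months: 338 > 83 is true
  NOT premiums current: no → true
Combine:
[1.1.1.2] exactly-one(true, false) = true
[1.1.1] false OR true = true
[1.1.2.2] false AND false = false
[1.1.2] false OR false = false
[1.1.3] true AND false AND true = false
[1.1] true OR false OR false = true
[1] NOT true = false
[2.1.1.1] true AND true = true
[2.1.1] NOT true = false
[2.1.2] false OR true OR true = true
[2.1.3.2] false OR false = false
[2.1.3] true OR false = true
[2.1] false OR true OR true = true
[2] NOT true = false
[root] false → false (antecedent false ⇒ implication holds) = true
Overall: true → paid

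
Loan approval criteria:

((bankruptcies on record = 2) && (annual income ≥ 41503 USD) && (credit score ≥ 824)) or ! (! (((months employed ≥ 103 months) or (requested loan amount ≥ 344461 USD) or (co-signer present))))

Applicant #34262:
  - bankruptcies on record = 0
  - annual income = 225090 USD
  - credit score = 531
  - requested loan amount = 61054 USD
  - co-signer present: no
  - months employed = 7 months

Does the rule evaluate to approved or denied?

Denied

Atomic conditions:
  bankruptcies on record = 2: 0 == 2 is false
  annual income ≥ 41503 USD: 225090 ≥ 41503 is true
  credit score ≥ 824: 531 ≥ 824 is false
  months employed ≥ 103 months: 7 ≥ 103 is false
  requested loan amount ≥ 344461 USD: 61054 ≥ 344461 is false
  co-signer present: no → false
Combine:
[1] false AND true AND false = false
[2.1.1] false OR false OR false = false
[2.1] NOT false = true
[2] NOT true = false
[root] false OR false = false
Overall: false → denied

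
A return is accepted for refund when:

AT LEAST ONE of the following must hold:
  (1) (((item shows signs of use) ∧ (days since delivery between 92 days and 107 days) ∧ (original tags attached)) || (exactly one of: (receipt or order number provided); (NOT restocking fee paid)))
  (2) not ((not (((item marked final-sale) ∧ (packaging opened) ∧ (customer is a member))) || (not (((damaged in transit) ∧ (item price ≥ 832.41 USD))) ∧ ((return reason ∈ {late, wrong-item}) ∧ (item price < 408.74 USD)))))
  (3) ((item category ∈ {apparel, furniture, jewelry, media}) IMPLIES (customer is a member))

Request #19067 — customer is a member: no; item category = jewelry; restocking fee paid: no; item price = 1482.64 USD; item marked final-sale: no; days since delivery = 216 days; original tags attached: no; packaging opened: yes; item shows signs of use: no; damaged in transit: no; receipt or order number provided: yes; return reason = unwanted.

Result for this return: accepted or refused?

Atomic conditions:
  item shows signs of use: no → false
  days since delivery between 92 days and 107 days: 216 in [92, 107] is false
  original tags attached: no → false
  receipt or order number provided: yes → true
  NOT restocking fee paid: no → true
  item marked final-sale: no → false
  packaging opened: yes → true
  customer is a member: no → false
  damaged in transit: no → false
  item price ≥ 832.41 USD: 1482.64 ≥ 832.41 is true
  return reason ∈ {late, wrong-item}: unwanted is not in the set → false
  item price < 408.74 USD: 1482.64 < 408.74 is false
  item category ∈ {apparel, furniture, jewelry, media}: jewelry is in the set → true
Combine:
[1.1] false AND false AND false = false
[1.2] exactly-one(true, true) = false
[1] false OR false = false
[2.1.1.1] false AND true AND false = false
[2.1.1] NOT false = true
[2.1.2.1.1] false AND true = false
[2.1.2.1] NOT false = true
[2.1.2.2] false AND false = false
[2.1.2] true AND false = false
[2.1] true OR false = true
[2] NOT true = false
[3] true → false = false
[root] false OR false OR false = false
Overall: false → refused

Refused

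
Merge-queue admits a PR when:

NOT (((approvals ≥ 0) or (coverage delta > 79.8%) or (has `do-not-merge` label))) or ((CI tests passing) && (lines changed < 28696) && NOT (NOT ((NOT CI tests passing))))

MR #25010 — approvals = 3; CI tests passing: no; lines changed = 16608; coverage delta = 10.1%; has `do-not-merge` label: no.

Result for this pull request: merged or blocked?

Blocked

Atomic conditions:
  approvals ≥ 0: 3 ≥ 0 is true
  coverage delta > 79.8%: 10.1 > 79.8 is false
  has `do-not-merge` label: no → false
  CI tests passing: no → false
  lines changed < 28696: 16608 < 28696 is true
  NOT CI tests passing: no → true
Combine:
[1.1] true OR false OR false = true
[1] NOT true = false
[2.3.1] NOT true = false
[2.3] NOT false = true
[2] false AND true AND true = false
[root] false OR false = false
Overall: false → blocked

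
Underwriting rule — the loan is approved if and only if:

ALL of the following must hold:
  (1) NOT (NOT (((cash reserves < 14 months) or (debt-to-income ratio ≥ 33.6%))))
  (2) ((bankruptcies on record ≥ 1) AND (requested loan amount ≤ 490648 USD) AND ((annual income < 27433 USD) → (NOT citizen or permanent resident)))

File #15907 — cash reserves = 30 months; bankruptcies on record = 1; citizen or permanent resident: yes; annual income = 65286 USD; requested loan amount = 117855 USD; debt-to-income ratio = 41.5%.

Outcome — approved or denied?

Approved

Atomic conditions:
  cash reserves < 14 months: 30 < 14 is false
  debt-to-income ratio ≥ 33.6%: 41.5 ≥ 33.6 is true
  bankruptcies on record ≥ 1: 1 ≥ 1 is true
  requested loan amount ≤ 490648 USD: 117855 ≤ 490648 is true
  annual income < 27433 USD: 65286 < 27433 is false
  NOT citizen or permanent resident: yes → false
Combine:
[1.1.1] false OR true = true
[1.1] NOT true = false
[1] NOT false = true
[2.3] false → false (antecedent false ⇒ implication holds) = true
[2] true AND true AND true = true
[root] true AND true = true
Overall: true → approved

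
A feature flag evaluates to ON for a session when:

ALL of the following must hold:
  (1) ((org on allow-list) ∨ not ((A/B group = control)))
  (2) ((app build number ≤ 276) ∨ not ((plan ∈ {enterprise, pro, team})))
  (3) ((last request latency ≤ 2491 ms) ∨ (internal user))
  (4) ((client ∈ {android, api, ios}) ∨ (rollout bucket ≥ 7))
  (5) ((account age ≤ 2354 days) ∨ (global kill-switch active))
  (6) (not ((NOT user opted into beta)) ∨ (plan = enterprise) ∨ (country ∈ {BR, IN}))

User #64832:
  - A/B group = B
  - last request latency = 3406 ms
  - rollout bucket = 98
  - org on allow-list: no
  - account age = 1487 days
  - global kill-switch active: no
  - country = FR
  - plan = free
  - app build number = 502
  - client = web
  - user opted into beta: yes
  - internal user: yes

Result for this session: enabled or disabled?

Atomic conditions:
  org on allow-list: no → false
  A/B group = control: B == control is false
  app build number ≤ 276: 502 ≤ 276 is false
  plan ∈ {enterprise, pro, team}: free is not in the set → false
  last request latency ≤ 2491 ms: 3406 ≤ 2491 is false
  internal user: yes → true
  client ∈ {android, api, ios}: web is not in the set → false
  rollout bucket ≥ 7: 98 ≥ 7 is true
  account age ≤ 2354 days: 1487 ≤ 2354 is true
  global kill-switch active: no → false
  NOT user opted into beta: yes → false
  plan = enterprise: free == enterprise is false
  country ∈ {BR, IN}: FR is not in the set → false
Combine:
[1.2] NOT false = true
[1] false OR true = true
[2.2] NOT false = true
[2] false OR true = true
[3] false OR true = true
[4] false OR true = true
[5] true OR false = true
[6.1] NOT false = true
[6] true OR false OR false = true
[root] true AND true AND true AND true AND true AND true = true
Overall: true → enabled

Enabled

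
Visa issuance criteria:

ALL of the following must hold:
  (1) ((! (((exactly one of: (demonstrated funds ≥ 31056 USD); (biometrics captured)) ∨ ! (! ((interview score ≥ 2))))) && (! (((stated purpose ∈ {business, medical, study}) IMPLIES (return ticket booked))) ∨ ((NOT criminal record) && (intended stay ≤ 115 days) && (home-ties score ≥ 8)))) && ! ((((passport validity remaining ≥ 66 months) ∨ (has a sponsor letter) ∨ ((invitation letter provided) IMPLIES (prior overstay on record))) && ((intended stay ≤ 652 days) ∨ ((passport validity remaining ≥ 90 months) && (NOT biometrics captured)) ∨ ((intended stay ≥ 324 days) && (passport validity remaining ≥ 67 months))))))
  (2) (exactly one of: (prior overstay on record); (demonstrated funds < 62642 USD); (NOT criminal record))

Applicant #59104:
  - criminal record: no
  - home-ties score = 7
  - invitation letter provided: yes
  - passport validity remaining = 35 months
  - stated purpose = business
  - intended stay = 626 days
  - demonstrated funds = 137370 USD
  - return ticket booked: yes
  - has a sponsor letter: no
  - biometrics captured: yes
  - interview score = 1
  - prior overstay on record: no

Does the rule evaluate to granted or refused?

Refused

Atomic conditions:
  demonstrated funds ≥ 31056 USD: 137370 ≥ 31056 is true
  biometrics captured: yes → true
  interview score ≥ 2: 1 ≥ 2 is false
  stated purpose ∈ {business, medical, study}: business is in the set → true
  return ticket booked: yes → true
  NOT criminal record: no → true
  intended stay ≤ 115 days: 626 ≤ 115 is false
  home-ties score ≥ 8: 7 ≥ 8 is false
  passport validity remaining ≥ 66 months: 35 ≥ 66 is false
  has a sponsor letter: no → false
  invitation letter provided: yes → true
  prior overstay on record: no → false
  intended stay ≤ 652 days: 626 ≤ 652 is true
  passport validity remaining ≥ 90 months: 35 ≥ 90 is false
  NOT biometrics captured: yes → false
  intended stay ≥ 324 days: 626 ≥ 324 is true
  passport validity remaining ≥ 67 months: 35 ≥ 67 is false
  demonstrated funds < 62642 USD: 137370 < 62642 is false
Combine:
[1.1.1.1.1] exactly-one(true, true) = false
[1.1.1.1.2.1] NOT false = true
[1.1.1.1.2] NOT true = false
[1.1.1.1] false OR false = false
[1.1.1] NOT false = true
[1.1.2.1.1] true → true = true
[1.1.2.1] NOT true = false
[1.1.2.2] true AND false AND false = false
[1.1.2] false OR false = false
[1.1] true AND false = false
[1.2.1.1.3] true → false = false
[1.2.1.1] false OR false OR false = false
[1.2.1.2.2] false AND false = false
[1.2.1.2.3] true AND false = false
[1.2.1.2] true OR false OR false = true
[1.2.1] false AND true = false
[1.2] NOT false = true
[1] false AND true = false
[2] exactly-one(false, false, true) = true
[root] false AND true = false
Overall: false → refused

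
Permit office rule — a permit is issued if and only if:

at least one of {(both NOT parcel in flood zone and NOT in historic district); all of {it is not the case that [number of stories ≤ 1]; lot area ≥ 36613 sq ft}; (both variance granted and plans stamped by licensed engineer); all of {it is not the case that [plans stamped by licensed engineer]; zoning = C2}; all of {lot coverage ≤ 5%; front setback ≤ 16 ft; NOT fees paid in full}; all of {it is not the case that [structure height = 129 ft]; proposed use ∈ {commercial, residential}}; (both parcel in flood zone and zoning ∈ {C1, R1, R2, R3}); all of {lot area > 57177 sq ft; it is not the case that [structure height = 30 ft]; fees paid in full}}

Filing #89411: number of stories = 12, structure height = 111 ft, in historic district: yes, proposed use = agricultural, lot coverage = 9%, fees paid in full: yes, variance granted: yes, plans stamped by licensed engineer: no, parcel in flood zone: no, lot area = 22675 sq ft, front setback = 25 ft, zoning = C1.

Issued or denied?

Atomic conditions:
  NOT parcel in flood zone: no → true
  NOT in historic district: yes → false
  number of stories ≤ 1: 12 ≤ 1 is false
  lot area ≥ 36613 sq ft: 22675 ≥ 36613 is false
  variance granted: yes → true
  plans stamped by licensed engineer: no → false
  zoning = C2: C1 == C2 is false
  lot coverage ≤ 5%: 9 ≤ 5 is false
  front setback ≤ 16 ft: 25 ≤ 16 is false
  NOT fees paid in full: yes → false
  structure height = 129 ft: 111 == 129 is false
  proposed use ∈ {commercial, residential}: agricultural is not in the set → false
  parcel in flood zone: no → false
  zoning ∈ {C1, R1, R2, R3}: C1 is in the set → true
  lot area > 57177 sq ft: 22675 > 57177 is false
  structure height = 30 ft: 111 == 30 is false
  fees paid in full: yes → true
Combine:
[1] true AND false = false
[2.1] NOT false = true
[2] true AND false = false
[3] true AND false = false
[4.1] NOT false = true
[4] true AND false = false
[5] false AND false AND false = false
[6.1] NOT false = true
[6] true AND false = false
[7] false AND true = false
[8.2] NOT false = true
[8] false AND true AND true = false
[root] false OR false OR false OR false OR false OR false OR false OR false = false
Overall: false → denied

Denied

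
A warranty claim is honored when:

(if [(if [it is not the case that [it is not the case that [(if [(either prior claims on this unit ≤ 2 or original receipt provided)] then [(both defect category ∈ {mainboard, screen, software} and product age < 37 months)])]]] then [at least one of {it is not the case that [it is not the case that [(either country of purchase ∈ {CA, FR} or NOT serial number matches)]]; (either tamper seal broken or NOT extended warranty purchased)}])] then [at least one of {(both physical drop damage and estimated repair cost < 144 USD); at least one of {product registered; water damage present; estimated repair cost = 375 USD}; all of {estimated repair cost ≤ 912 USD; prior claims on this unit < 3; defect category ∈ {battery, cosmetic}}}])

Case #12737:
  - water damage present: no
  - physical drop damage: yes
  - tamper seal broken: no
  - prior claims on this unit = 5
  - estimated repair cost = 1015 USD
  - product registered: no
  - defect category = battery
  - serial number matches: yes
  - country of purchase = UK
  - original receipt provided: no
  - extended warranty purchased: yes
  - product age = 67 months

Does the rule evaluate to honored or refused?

Honored

Atomic conditions:
  prior claims on this unit ≤ 2: 5 ≤ 2 is false
  original receipt provided: no → false
  defect category ∈ {mainboard, screen, software}: battery is not in the set → false
  product age < 37 months: 67 < 37 is false
  country of purchase ∈ {CA, FR}: UK is not in the set → false
  NOT serial number matches: yes → false
  tamper seal broken: no → false
  NOT extended warranty purchased: yes → false
  physical drop damage: yes → true
  estimated repair cost < 144 USD: 1015 < 144 is false
  product registered: no → false
  water damage present: no → false
  estimated repair cost = 375 USD: 1015 == 375 is false
  estimated repair cost ≤ 912 USD: 1015 ≤ 912 is false
  prior claims on this unit < 3: 5 < 3 is false
  defect category ∈ {battery, cosmetic}: battery is in the set → true
Combine:
[1.1.1.1.1] false OR false = false
[1.1.1.1.2] false AND false = false
[1.1.1.1] false → false (antecedent false ⇒ implication holds) = true
[1.1.1] NOT true = false
[1.1] NOT false = true
[1.2.1.1.1] false OR false = false
[1.2.1.1] NOT false = true
[1.2.1] NOT true = false
[1.2.2] false OR false = false
[1.2] false OR false = false
[1] true → false = false
[2.1] true AND false = false
[2.2] false OR false OR false = false
[2.3] false AND false AND true = false
[2] false OR false OR false = false
[root] false → false (antecedent false ⇒ implication holds) = true
Overall: true → honored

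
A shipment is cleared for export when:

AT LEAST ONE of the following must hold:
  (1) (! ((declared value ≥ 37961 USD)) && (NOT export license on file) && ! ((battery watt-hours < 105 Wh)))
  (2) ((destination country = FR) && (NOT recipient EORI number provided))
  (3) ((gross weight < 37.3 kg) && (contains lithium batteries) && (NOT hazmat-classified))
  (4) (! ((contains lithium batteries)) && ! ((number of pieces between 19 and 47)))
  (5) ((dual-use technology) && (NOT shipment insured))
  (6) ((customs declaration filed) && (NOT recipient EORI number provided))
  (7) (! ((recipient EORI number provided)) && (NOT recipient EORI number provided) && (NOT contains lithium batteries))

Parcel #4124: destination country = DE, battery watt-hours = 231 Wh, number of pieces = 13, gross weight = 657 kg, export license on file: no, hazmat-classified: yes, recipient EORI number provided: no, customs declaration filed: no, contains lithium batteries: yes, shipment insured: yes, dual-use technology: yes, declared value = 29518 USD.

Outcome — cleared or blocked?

Cleared

Atomic conditions:
  declared value ≥ 37961 USD: 29518 ≥ 37961 is false
  NOT export license on file: no → true
  battery watt-hours < 105 Wh: 231 < 105 is false
  destination country = FR: DE == FR is false
  NOT recipient EORI number provided: no → true
  gross weight < 37.3 kg: 657 < 37.3 is false
  contains lithium batteries: yes → true
  NOT hazmat-classified: yes → false
  number of pieces between 19 and 47: 13 in [19, 47] is false
  dual-use technology: yes → true
  NOT shipment insured: yes → false
  customs declaration filed: no → false
  recipient EORI number provided: no → false
  NOT contains lithium batteries: yes → false
Combine:
[1.1] NOT false = true
[1.3] NOT false = true
[1] true AND true AND true = true
[2] false AND true = false
[3] false AND true AND false = false
[4.1] NOT true = false
[4.2] NOT false = true
[4] false AND true = false
[5] true AND false = false
[6] false AND true = false
[7.1] NOT false = true
[7] true AND true AND false = false
[root] true OR false OR false OR false OR false OR false OR false = true
Overall: true → cleared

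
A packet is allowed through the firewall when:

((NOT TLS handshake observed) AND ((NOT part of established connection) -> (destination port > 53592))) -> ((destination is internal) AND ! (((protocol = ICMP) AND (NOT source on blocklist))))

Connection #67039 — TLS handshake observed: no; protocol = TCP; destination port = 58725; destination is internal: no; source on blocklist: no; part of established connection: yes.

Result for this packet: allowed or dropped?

Atomic conditions:
  NOT TLS handshake observed: no → true
  NOT part of established connection: yes → false
  destination port > 53592: 58725 > 53592 is true
  destination is internal: no → false
  protocol = ICMP: TCP == ICMP is false
  NOT source on blocklist: no → true
Combine:
[1.2] false → true (antecedent false ⇒ implication holds) = true
[1] true AND true = true
[2.2.1] false AND true = false
[2.2] NOT false = true
[2] false AND true = false
[root] true → false = false
Overall: false → dropped

Dropped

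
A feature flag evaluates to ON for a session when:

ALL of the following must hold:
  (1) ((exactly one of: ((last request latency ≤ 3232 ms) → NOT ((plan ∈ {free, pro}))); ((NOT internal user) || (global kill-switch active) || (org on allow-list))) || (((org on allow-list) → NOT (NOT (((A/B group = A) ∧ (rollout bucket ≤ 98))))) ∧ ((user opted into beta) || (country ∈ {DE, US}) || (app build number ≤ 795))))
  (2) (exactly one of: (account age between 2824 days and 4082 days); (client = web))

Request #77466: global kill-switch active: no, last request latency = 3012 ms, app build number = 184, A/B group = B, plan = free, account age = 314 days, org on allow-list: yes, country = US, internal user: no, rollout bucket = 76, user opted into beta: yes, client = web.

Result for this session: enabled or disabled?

Atomic conditions:
  last request latency ≤ 3232 ms: 3012 ≤ 3232 is true
  plan ∈ {free, pro}: free is in the set → true
  NOT internal user: no → true
  global kill-switch active: no → false
  org on allow-list: yes → true
  A/B group = A: B == A is false
  rollout bucket ≤ 98: 76 ≤ 98 is true
  user opted into beta: yes → true
  country ∈ {DE, US}: US is in the set → true
  app build number ≤ 795: 184 ≤ 795 is true
  account age between 2824 days and 4082 days: 314 in [2824, 4082] is false
  client = web: web == web is true
Combine:
[1.1.1.2] NOT true = false
[1.1.1] true → false = false
[1.1.2] true OR false OR true = true
[1.1] exactly-one(false, true) = true
[1.2.1.2.1.1] false AND true = false
[1.2.1.2.1] NOT false = true
[1.2.1.2] NOT true = false
[1.2.1] true → false = false
[1.2.2] true OR true OR true = true
[1.2] false AND true = false
[1] true OR false = true
[2] exactly-one(false, true) = true
[root] true AND true = true
Overall: true → enabled

Enabled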